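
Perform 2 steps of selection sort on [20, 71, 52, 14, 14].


Initial: [20, 71, 52, 14, 14]
Step 1: min=14 at 3
  Swap: [14, 71, 52, 20, 14]
Step 2: min=14 at 4
  Swap: [14, 14, 52, 20, 71]

After 2 steps: [14, 14, 52, 20, 71]


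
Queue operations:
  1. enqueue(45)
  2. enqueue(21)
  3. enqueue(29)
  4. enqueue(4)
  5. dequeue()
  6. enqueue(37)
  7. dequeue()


enqueue(45) -> [45]
enqueue(21) -> [45, 21]
enqueue(29) -> [45, 21, 29]
enqueue(4) -> [45, 21, 29, 4]
dequeue()->45, [21, 29, 4]
enqueue(37) -> [21, 29, 4, 37]
dequeue()->21, [29, 4, 37]

Final queue: [29, 4, 37]


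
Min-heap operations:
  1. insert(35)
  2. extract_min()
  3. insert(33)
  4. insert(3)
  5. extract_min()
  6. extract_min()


insert(35) -> [35]
extract_min()->35, []
insert(33) -> [33]
insert(3) -> [3, 33]
extract_min()->3, [33]
extract_min()->33, []

Final heap: []


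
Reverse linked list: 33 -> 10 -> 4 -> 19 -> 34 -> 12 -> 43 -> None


Step 1: curr=33, set curr.next=prev(None) | reversed so far: 33
Step 2: curr=10, set curr.next=prev(33) | reversed so far: 10 -> 33
Step 3: curr=4, set curr.next=prev(10) | reversed so far: 4 -> 10 -> 33
Step 4: curr=19, set curr.next=prev(4) | reversed so far: 19 -> 4 -> 10 -> 33
Step 5: curr=34, set curr.next=prev(19) | reversed so far: 34 -> 19 -> 4 -> 10 -> 33
Step 6: curr=12, set curr.next=prev(34) | reversed so far: 12 -> 34 -> 19 -> 4 -> 10 -> 33
Step 7: curr=43, set curr.next=prev(12) | reversed so far: 43 -> 12 -> 34 -> 19 -> 4 -> 10 -> 33

43 -> 12 -> 34 -> 19 -> 4 -> 10 -> 33 -> None


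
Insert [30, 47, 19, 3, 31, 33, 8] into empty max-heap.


Insert 30: [30]
Insert 47: [47, 30]
Insert 19: [47, 30, 19]
Insert 3: [47, 30, 19, 3]
Insert 31: [47, 31, 19, 3, 30]
Insert 33: [47, 31, 33, 3, 30, 19]
Insert 8: [47, 31, 33, 3, 30, 19, 8]

Final heap: [47, 31, 33, 3, 30, 19, 8]


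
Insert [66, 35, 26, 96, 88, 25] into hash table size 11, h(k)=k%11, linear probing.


Insert 66: h=0 -> slot 0
Insert 35: h=2 -> slot 2
Insert 26: h=4 -> slot 4
Insert 96: h=8 -> slot 8
Insert 88: h=0, 1 probes -> slot 1
Insert 25: h=3 -> slot 3

Table: [66, 88, 35, 25, 26, None, None, None, 96, None, None]


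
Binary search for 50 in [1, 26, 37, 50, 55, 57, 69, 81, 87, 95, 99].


Step 1: lo=0, hi=10, mid=5, val=57
Step 2: lo=0, hi=4, mid=2, val=37
Step 3: lo=3, hi=4, mid=3, val=50

Found at index 3


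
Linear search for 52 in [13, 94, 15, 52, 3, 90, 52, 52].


i=0: 13!=52
i=1: 94!=52
i=2: 15!=52
i=3: 52==52 found!

Found at 3, 4 comps


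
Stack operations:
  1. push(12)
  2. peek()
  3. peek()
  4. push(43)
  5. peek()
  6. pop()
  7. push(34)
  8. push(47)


push(12) -> [12]
peek()->12
peek()->12
push(43) -> [12, 43]
peek()->43
pop()->43, [12]
push(34) -> [12, 34]
push(47) -> [12, 34, 47]

Final stack: [12, 34, 47]


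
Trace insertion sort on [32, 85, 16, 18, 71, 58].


Initial: [32, 85, 16, 18, 71, 58]
Insert 85: [32, 85, 16, 18, 71, 58]
Insert 16: [16, 32, 85, 18, 71, 58]
Insert 18: [16, 18, 32, 85, 71, 58]
Insert 71: [16, 18, 32, 71, 85, 58]
Insert 58: [16, 18, 32, 58, 71, 85]

Sorted: [16, 18, 32, 58, 71, 85]


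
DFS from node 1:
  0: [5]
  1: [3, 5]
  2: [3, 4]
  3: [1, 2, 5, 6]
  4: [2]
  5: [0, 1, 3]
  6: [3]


Visit 1, push [5, 3]
Visit 3, push [6, 5, 2]
Visit 2, push [4]
Visit 4, push []
Visit 5, push [0]
Visit 0, push []
Visit 6, push []

DFS order: [1, 3, 2, 4, 5, 0, 6]


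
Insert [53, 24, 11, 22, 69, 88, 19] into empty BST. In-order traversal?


Insert 53: root
Insert 24: L from 53
Insert 11: L from 53 -> L from 24
Insert 22: L from 53 -> L from 24 -> R from 11
Insert 69: R from 53
Insert 88: R from 53 -> R from 69
Insert 19: L from 53 -> L from 24 -> R from 11 -> L from 22

In-order: [11, 19, 22, 24, 53, 69, 88]


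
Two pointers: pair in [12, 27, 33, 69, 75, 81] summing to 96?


lo=0(12)+hi=5(81)=93
lo=1(27)+hi=5(81)=108
lo=1(27)+hi=4(75)=102
lo=1(27)+hi=3(69)=96

Yes: 27+69=96


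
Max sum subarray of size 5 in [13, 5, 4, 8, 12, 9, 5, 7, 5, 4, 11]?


[0:5]: 42
[1:6]: 38
[2:7]: 38
[3:8]: 41
[4:9]: 38
[5:10]: 30
[6:11]: 32

Max: 42 at [0:5]


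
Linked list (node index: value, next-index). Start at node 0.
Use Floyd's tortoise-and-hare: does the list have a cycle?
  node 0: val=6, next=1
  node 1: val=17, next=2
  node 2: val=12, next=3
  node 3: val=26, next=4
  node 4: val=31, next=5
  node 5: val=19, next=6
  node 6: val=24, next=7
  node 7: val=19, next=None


Floyd's tortoise (slow, +1) and hare (fast, +2):
  init: slow=0, fast=0
  step 1: slow=1, fast=2
  step 2: slow=2, fast=4
  step 3: slow=3, fast=6
  step 4: fast 6->7->None, no cycle

Cycle: no


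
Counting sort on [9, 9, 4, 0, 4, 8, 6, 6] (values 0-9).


Input: [9, 9, 4, 0, 4, 8, 6, 6]
Counts: [1, 0, 0, 0, 2, 0, 2, 0, 1, 2]

Sorted: [0, 4, 4, 6, 6, 8, 9, 9]


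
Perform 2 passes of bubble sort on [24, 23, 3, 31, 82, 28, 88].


Initial: [24, 23, 3, 31, 82, 28, 88]
Pass 1: [23, 3, 24, 31, 28, 82, 88] (3 swaps)
Pass 2: [3, 23, 24, 28, 31, 82, 88] (2 swaps)

After 2 passes: [3, 23, 24, 28, 31, 82, 88]


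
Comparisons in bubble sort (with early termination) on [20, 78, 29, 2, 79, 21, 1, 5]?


Algorithm: bubble sort (with early termination)
Input: [20, 78, 29, 2, 79, 21, 1, 5]
Sorted: [1, 2, 5, 20, 21, 29, 78, 79]

28


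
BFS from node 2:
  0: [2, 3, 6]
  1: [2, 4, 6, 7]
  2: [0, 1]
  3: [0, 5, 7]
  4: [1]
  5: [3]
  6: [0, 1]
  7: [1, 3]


Visit 2, enqueue [0, 1]
Visit 0, enqueue [3, 6]
Visit 1, enqueue [4, 7]
Visit 3, enqueue [5]
Visit 6, enqueue []
Visit 4, enqueue []
Visit 7, enqueue []
Visit 5, enqueue []

BFS order: [2, 0, 1, 3, 6, 4, 7, 5]


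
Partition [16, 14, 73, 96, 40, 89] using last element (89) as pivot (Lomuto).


Pivot: 89
  16 <= 89: advance i (no swap)
  14 <= 89: advance i (no swap)
  73 <= 89: advance i (no swap)
  40 <= 89: swap -> [16, 14, 73, 40, 96, 89]
Place pivot at 4: [16, 14, 73, 40, 89, 96]

Partitioned: [16, 14, 73, 40, 89, 96]


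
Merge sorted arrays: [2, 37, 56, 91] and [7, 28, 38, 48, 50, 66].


Take 2 from A
Take 7 from B
Take 28 from B
Take 37 from A
Take 38 from B
Take 48 from B
Take 50 from B
Take 56 from A
Take 66 from B

Merged: [2, 7, 28, 37, 38, 48, 50, 56, 66, 91]


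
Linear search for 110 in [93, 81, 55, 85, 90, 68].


i=0: 93!=110
i=1: 81!=110
i=2: 55!=110
i=3: 85!=110
i=4: 90!=110
i=5: 68!=110

Not found, 6 comps


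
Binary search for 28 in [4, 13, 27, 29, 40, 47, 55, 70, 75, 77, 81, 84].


Step 1: lo=0, hi=11, mid=5, val=47
Step 2: lo=0, hi=4, mid=2, val=27
Step 3: lo=3, hi=4, mid=3, val=29

Not found


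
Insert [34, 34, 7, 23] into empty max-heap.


Insert 34: [34]
Insert 34: [34, 34]
Insert 7: [34, 34, 7]
Insert 23: [34, 34, 7, 23]

Final heap: [34, 34, 7, 23]


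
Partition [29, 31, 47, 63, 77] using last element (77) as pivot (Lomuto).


Pivot: 77
  29 <= 77: advance i (no swap)
  31 <= 77: advance i (no swap)
  47 <= 77: advance i (no swap)
  63 <= 77: advance i (no swap)
Place pivot at 4: [29, 31, 47, 63, 77]

Partitioned: [29, 31, 47, 63, 77]


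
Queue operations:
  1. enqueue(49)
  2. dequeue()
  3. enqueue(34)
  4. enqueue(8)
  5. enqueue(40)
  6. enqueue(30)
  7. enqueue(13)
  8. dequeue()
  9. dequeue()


enqueue(49) -> [49]
dequeue()->49, []
enqueue(34) -> [34]
enqueue(8) -> [34, 8]
enqueue(40) -> [34, 8, 40]
enqueue(30) -> [34, 8, 40, 30]
enqueue(13) -> [34, 8, 40, 30, 13]
dequeue()->34, [8, 40, 30, 13]
dequeue()->8, [40, 30, 13]

Final queue: [40, 30, 13]


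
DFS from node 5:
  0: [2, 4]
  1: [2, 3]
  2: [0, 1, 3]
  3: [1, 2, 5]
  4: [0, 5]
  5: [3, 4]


Visit 5, push [4, 3]
Visit 3, push [2, 1]
Visit 1, push [2]
Visit 2, push [0]
Visit 0, push [4]
Visit 4, push []

DFS order: [5, 3, 1, 2, 0, 4]


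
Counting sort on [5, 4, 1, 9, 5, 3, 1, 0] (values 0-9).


Input: [5, 4, 1, 9, 5, 3, 1, 0]
Counts: [1, 2, 0, 1, 1, 2, 0, 0, 0, 1]

Sorted: [0, 1, 1, 3, 4, 5, 5, 9]


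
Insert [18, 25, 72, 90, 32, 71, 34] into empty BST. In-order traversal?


Insert 18: root
Insert 25: R from 18
Insert 72: R from 18 -> R from 25
Insert 90: R from 18 -> R from 25 -> R from 72
Insert 32: R from 18 -> R from 25 -> L from 72
Insert 71: R from 18 -> R from 25 -> L from 72 -> R from 32
Insert 34: R from 18 -> R from 25 -> L from 72 -> R from 32 -> L from 71

In-order: [18, 25, 32, 34, 71, 72, 90]


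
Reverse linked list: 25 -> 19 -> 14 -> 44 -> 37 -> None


Step 1: curr=25, set curr.next=prev(None) | reversed so far: 25
Step 2: curr=19, set curr.next=prev(25) | reversed so far: 19 -> 25
Step 3: curr=14, set curr.next=prev(19) | reversed so far: 14 -> 19 -> 25
Step 4: curr=44, set curr.next=prev(14) | reversed so far: 44 -> 14 -> 19 -> 25
Step 5: curr=37, set curr.next=prev(44) | reversed so far: 37 -> 44 -> 14 -> 19 -> 25

37 -> 44 -> 14 -> 19 -> 25 -> None


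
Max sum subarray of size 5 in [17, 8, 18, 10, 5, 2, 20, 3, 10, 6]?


[0:5]: 58
[1:6]: 43
[2:7]: 55
[3:8]: 40
[4:9]: 40
[5:10]: 41

Max: 58 at [0:5]


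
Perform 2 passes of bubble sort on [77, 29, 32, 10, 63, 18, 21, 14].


Initial: [77, 29, 32, 10, 63, 18, 21, 14]
Pass 1: [29, 32, 10, 63, 18, 21, 14, 77] (7 swaps)
Pass 2: [29, 10, 32, 18, 21, 14, 63, 77] (4 swaps)

After 2 passes: [29, 10, 32, 18, 21, 14, 63, 77]


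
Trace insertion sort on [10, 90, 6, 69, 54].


Initial: [10, 90, 6, 69, 54]
Insert 90: [10, 90, 6, 69, 54]
Insert 6: [6, 10, 90, 69, 54]
Insert 69: [6, 10, 69, 90, 54]
Insert 54: [6, 10, 54, 69, 90]

Sorted: [6, 10, 54, 69, 90]


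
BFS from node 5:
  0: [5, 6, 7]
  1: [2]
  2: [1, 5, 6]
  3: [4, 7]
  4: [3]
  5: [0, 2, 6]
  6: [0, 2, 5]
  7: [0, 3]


Visit 5, enqueue [0, 2, 6]
Visit 0, enqueue [7]
Visit 2, enqueue [1]
Visit 6, enqueue []
Visit 7, enqueue [3]
Visit 1, enqueue []
Visit 3, enqueue [4]
Visit 4, enqueue []

BFS order: [5, 0, 2, 6, 7, 1, 3, 4]


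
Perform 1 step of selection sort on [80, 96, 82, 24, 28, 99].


Initial: [80, 96, 82, 24, 28, 99]
Step 1: min=24 at 3
  Swap: [24, 96, 82, 80, 28, 99]

After 1 step: [24, 96, 82, 80, 28, 99]


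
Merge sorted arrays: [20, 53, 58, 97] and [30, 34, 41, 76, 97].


Take 20 from A
Take 30 from B
Take 34 from B
Take 41 from B
Take 53 from A
Take 58 from A
Take 76 from B
Take 97 from A

Merged: [20, 30, 34, 41, 53, 58, 76, 97, 97]


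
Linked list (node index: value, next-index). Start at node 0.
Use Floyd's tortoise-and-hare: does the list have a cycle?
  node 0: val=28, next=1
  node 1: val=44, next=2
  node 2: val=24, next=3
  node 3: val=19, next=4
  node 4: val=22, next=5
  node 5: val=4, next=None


Floyd's tortoise (slow, +1) and hare (fast, +2):
  init: slow=0, fast=0
  step 1: slow=1, fast=2
  step 2: slow=2, fast=4
  step 3: fast 4->5->None, no cycle

Cycle: no


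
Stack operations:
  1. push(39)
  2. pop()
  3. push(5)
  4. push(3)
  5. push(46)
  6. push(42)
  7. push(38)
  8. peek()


push(39) -> [39]
pop()->39, []
push(5) -> [5]
push(3) -> [5, 3]
push(46) -> [5, 3, 46]
push(42) -> [5, 3, 46, 42]
push(38) -> [5, 3, 46, 42, 38]
peek()->38

Final stack: [5, 3, 46, 42, 38]


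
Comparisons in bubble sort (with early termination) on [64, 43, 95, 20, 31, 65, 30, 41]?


Algorithm: bubble sort (with early termination)
Input: [64, 43, 95, 20, 31, 65, 30, 41]
Sorted: [20, 30, 31, 41, 43, 64, 65, 95]

27


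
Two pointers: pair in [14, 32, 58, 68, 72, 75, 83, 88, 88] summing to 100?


lo=0(14)+hi=8(88)=102
lo=0(14)+hi=7(88)=102
lo=0(14)+hi=6(83)=97
lo=1(32)+hi=6(83)=115
lo=1(32)+hi=5(75)=107
lo=1(32)+hi=4(72)=104
lo=1(32)+hi=3(68)=100

Yes: 32+68=100


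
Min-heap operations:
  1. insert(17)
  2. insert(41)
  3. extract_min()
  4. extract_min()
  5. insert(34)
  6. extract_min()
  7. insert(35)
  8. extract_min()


insert(17) -> [17]
insert(41) -> [17, 41]
extract_min()->17, [41]
extract_min()->41, []
insert(34) -> [34]
extract_min()->34, []
insert(35) -> [35]
extract_min()->35, []

Final heap: []


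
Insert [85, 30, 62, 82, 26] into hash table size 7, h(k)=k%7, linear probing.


Insert 85: h=1 -> slot 1
Insert 30: h=2 -> slot 2
Insert 62: h=6 -> slot 6
Insert 82: h=5 -> slot 5
Insert 26: h=5, 2 probes -> slot 0

Table: [26, 85, 30, None, None, 82, 62]


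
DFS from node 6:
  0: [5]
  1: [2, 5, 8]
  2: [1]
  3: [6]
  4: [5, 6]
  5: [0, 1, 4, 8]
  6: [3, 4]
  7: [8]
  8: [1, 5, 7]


Visit 6, push [4, 3]
Visit 3, push []
Visit 4, push [5]
Visit 5, push [8, 1, 0]
Visit 0, push []
Visit 1, push [8, 2]
Visit 2, push []
Visit 8, push [7]
Visit 7, push []

DFS order: [6, 3, 4, 5, 0, 1, 2, 8, 7]


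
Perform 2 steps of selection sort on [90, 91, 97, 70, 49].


Initial: [90, 91, 97, 70, 49]
Step 1: min=49 at 4
  Swap: [49, 91, 97, 70, 90]
Step 2: min=70 at 3
  Swap: [49, 70, 97, 91, 90]

After 2 steps: [49, 70, 97, 91, 90]


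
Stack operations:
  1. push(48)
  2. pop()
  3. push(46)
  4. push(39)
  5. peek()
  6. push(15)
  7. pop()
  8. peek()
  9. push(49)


push(48) -> [48]
pop()->48, []
push(46) -> [46]
push(39) -> [46, 39]
peek()->39
push(15) -> [46, 39, 15]
pop()->15, [46, 39]
peek()->39
push(49) -> [46, 39, 49]

Final stack: [46, 39, 49]


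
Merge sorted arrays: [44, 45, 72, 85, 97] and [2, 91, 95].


Take 2 from B
Take 44 from A
Take 45 from A
Take 72 from A
Take 85 from A
Take 91 from B
Take 95 from B

Merged: [2, 44, 45, 72, 85, 91, 95, 97]


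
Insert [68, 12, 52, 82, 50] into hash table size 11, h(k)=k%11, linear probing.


Insert 68: h=2 -> slot 2
Insert 12: h=1 -> slot 1
Insert 52: h=8 -> slot 8
Insert 82: h=5 -> slot 5
Insert 50: h=6 -> slot 6

Table: [None, 12, 68, None, None, 82, 50, None, 52, None, None]


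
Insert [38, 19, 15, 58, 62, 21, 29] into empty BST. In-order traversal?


Insert 38: root
Insert 19: L from 38
Insert 15: L from 38 -> L from 19
Insert 58: R from 38
Insert 62: R from 38 -> R from 58
Insert 21: L from 38 -> R from 19
Insert 29: L from 38 -> R from 19 -> R from 21

In-order: [15, 19, 21, 29, 38, 58, 62]


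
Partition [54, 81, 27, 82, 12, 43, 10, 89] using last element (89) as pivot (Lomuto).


Pivot: 89
  54 <= 89: advance i (no swap)
  81 <= 89: advance i (no swap)
  27 <= 89: advance i (no swap)
  82 <= 89: advance i (no swap)
  12 <= 89: advance i (no swap)
  43 <= 89: advance i (no swap)
  10 <= 89: advance i (no swap)
Place pivot at 7: [54, 81, 27, 82, 12, 43, 10, 89]

Partitioned: [54, 81, 27, 82, 12, 43, 10, 89]


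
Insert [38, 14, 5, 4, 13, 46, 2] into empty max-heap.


Insert 38: [38]
Insert 14: [38, 14]
Insert 5: [38, 14, 5]
Insert 4: [38, 14, 5, 4]
Insert 13: [38, 14, 5, 4, 13]
Insert 46: [46, 14, 38, 4, 13, 5]
Insert 2: [46, 14, 38, 4, 13, 5, 2]

Final heap: [46, 14, 38, 4, 13, 5, 2]


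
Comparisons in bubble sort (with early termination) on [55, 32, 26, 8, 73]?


Algorithm: bubble sort (with early termination)
Input: [55, 32, 26, 8, 73]
Sorted: [8, 26, 32, 55, 73]

10


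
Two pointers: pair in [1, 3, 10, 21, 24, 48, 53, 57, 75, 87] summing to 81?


lo=0(1)+hi=9(87)=88
lo=0(1)+hi=8(75)=76
lo=1(3)+hi=8(75)=78
lo=2(10)+hi=8(75)=85
lo=2(10)+hi=7(57)=67
lo=3(21)+hi=7(57)=78
lo=4(24)+hi=7(57)=81

Yes: 24+57=81


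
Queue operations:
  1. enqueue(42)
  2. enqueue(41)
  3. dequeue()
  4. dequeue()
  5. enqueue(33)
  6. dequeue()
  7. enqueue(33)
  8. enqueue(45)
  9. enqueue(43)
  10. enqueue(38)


enqueue(42) -> [42]
enqueue(41) -> [42, 41]
dequeue()->42, [41]
dequeue()->41, []
enqueue(33) -> [33]
dequeue()->33, []
enqueue(33) -> [33]
enqueue(45) -> [33, 45]
enqueue(43) -> [33, 45, 43]
enqueue(38) -> [33, 45, 43, 38]

Final queue: [33, 45, 43, 38]


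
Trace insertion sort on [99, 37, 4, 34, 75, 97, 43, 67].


Initial: [99, 37, 4, 34, 75, 97, 43, 67]
Insert 37: [37, 99, 4, 34, 75, 97, 43, 67]
Insert 4: [4, 37, 99, 34, 75, 97, 43, 67]
Insert 34: [4, 34, 37, 99, 75, 97, 43, 67]
Insert 75: [4, 34, 37, 75, 99, 97, 43, 67]
Insert 97: [4, 34, 37, 75, 97, 99, 43, 67]
Insert 43: [4, 34, 37, 43, 75, 97, 99, 67]
Insert 67: [4, 34, 37, 43, 67, 75, 97, 99]

Sorted: [4, 34, 37, 43, 67, 75, 97, 99]


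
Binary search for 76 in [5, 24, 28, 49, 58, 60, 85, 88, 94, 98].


Step 1: lo=0, hi=9, mid=4, val=58
Step 2: lo=5, hi=9, mid=7, val=88
Step 3: lo=5, hi=6, mid=5, val=60
Step 4: lo=6, hi=6, mid=6, val=85

Not found


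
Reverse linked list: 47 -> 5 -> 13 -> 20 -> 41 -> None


Step 1: curr=47, set curr.next=prev(None) | reversed so far: 47
Step 2: curr=5, set curr.next=prev(47) | reversed so far: 5 -> 47
Step 3: curr=13, set curr.next=prev(5) | reversed so far: 13 -> 5 -> 47
Step 4: curr=20, set curr.next=prev(13) | reversed so far: 20 -> 13 -> 5 -> 47
Step 5: curr=41, set curr.next=prev(20) | reversed so far: 41 -> 20 -> 13 -> 5 -> 47

41 -> 20 -> 13 -> 5 -> 47 -> None


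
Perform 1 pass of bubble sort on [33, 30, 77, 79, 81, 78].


Initial: [33, 30, 77, 79, 81, 78]
Pass 1: [30, 33, 77, 79, 78, 81] (2 swaps)

After 1 pass: [30, 33, 77, 79, 78, 81]


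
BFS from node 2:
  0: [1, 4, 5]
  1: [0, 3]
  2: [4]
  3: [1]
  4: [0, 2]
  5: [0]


Visit 2, enqueue [4]
Visit 4, enqueue [0]
Visit 0, enqueue [1, 5]
Visit 1, enqueue [3]
Visit 5, enqueue []
Visit 3, enqueue []

BFS order: [2, 4, 0, 1, 5, 3]


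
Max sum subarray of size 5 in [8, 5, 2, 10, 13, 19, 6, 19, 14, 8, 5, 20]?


[0:5]: 38
[1:6]: 49
[2:7]: 50
[3:8]: 67
[4:9]: 71
[5:10]: 66
[6:11]: 52
[7:12]: 66

Max: 71 at [4:9]


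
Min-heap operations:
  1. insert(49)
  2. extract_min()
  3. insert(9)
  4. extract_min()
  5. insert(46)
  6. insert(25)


insert(49) -> [49]
extract_min()->49, []
insert(9) -> [9]
extract_min()->9, []
insert(46) -> [46]
insert(25) -> [25, 46]

Final heap: [25, 46]


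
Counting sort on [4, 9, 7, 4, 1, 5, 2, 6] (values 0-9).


Input: [4, 9, 7, 4, 1, 5, 2, 6]
Counts: [0, 1, 1, 0, 2, 1, 1, 1, 0, 1]

Sorted: [1, 2, 4, 4, 5, 6, 7, 9]


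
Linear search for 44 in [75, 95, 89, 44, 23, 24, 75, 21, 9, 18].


i=0: 75!=44
i=1: 95!=44
i=2: 89!=44
i=3: 44==44 found!

Found at 3, 4 comps


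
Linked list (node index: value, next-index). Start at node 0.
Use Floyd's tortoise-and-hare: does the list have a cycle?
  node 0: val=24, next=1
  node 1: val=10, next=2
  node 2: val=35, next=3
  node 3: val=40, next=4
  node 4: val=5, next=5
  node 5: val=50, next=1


Floyd's tortoise (slow, +1) and hare (fast, +2):
  init: slow=0, fast=0
  step 1: slow=1, fast=2
  step 2: slow=2, fast=4
  step 3: slow=3, fast=1
  step 4: slow=4, fast=3
  step 5: slow=5, fast=5
  slow == fast at node 5: cycle detected

Cycle: yes


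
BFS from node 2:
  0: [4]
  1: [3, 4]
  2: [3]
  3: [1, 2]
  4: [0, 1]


Visit 2, enqueue [3]
Visit 3, enqueue [1]
Visit 1, enqueue [4]
Visit 4, enqueue [0]
Visit 0, enqueue []

BFS order: [2, 3, 1, 4, 0]


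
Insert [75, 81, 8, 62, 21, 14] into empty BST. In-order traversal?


Insert 75: root
Insert 81: R from 75
Insert 8: L from 75
Insert 62: L from 75 -> R from 8
Insert 21: L from 75 -> R from 8 -> L from 62
Insert 14: L from 75 -> R from 8 -> L from 62 -> L from 21

In-order: [8, 14, 21, 62, 75, 81]


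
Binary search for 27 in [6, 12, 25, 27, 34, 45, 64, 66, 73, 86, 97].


Step 1: lo=0, hi=10, mid=5, val=45
Step 2: lo=0, hi=4, mid=2, val=25
Step 3: lo=3, hi=4, mid=3, val=27

Found at index 3


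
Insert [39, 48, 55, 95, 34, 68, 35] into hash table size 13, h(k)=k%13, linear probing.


Insert 39: h=0 -> slot 0
Insert 48: h=9 -> slot 9
Insert 55: h=3 -> slot 3
Insert 95: h=4 -> slot 4
Insert 34: h=8 -> slot 8
Insert 68: h=3, 2 probes -> slot 5
Insert 35: h=9, 1 probes -> slot 10

Table: [39, None, None, 55, 95, 68, None, None, 34, 48, 35, None, None]


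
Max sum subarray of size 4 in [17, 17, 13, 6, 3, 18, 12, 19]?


[0:4]: 53
[1:5]: 39
[2:6]: 40
[3:7]: 39
[4:8]: 52

Max: 53 at [0:4]


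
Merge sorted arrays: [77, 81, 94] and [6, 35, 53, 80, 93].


Take 6 from B
Take 35 from B
Take 53 from B
Take 77 from A
Take 80 from B
Take 81 from A
Take 93 from B

Merged: [6, 35, 53, 77, 80, 81, 93, 94]


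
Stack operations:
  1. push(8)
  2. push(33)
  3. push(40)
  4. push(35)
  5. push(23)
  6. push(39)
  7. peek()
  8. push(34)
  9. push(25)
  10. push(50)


push(8) -> [8]
push(33) -> [8, 33]
push(40) -> [8, 33, 40]
push(35) -> [8, 33, 40, 35]
push(23) -> [8, 33, 40, 35, 23]
push(39) -> [8, 33, 40, 35, 23, 39]
peek()->39
push(34) -> [8, 33, 40, 35, 23, 39, 34]
push(25) -> [8, 33, 40, 35, 23, 39, 34, 25]
push(50) -> [8, 33, 40, 35, 23, 39, 34, 25, 50]

Final stack: [8, 33, 40, 35, 23, 39, 34, 25, 50]


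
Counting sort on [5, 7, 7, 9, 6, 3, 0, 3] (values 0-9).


Input: [5, 7, 7, 9, 6, 3, 0, 3]
Counts: [1, 0, 0, 2, 0, 1, 1, 2, 0, 1]

Sorted: [0, 3, 3, 5, 6, 7, 7, 9]


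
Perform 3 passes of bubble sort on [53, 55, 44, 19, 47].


Initial: [53, 55, 44, 19, 47]
Pass 1: [53, 44, 19, 47, 55] (3 swaps)
Pass 2: [44, 19, 47, 53, 55] (3 swaps)
Pass 3: [19, 44, 47, 53, 55] (1 swaps)

After 3 passes: [19, 44, 47, 53, 55]


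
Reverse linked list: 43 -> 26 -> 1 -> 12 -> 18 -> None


Step 1: curr=43, set curr.next=prev(None) | reversed so far: 43
Step 2: curr=26, set curr.next=prev(43) | reversed so far: 26 -> 43
Step 3: curr=1, set curr.next=prev(26) | reversed so far: 1 -> 26 -> 43
Step 4: curr=12, set curr.next=prev(1) | reversed so far: 12 -> 1 -> 26 -> 43
Step 5: curr=18, set curr.next=prev(12) | reversed so far: 18 -> 12 -> 1 -> 26 -> 43

18 -> 12 -> 1 -> 26 -> 43 -> None


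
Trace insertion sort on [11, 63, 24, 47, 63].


Initial: [11, 63, 24, 47, 63]
Insert 63: [11, 63, 24, 47, 63]
Insert 24: [11, 24, 63, 47, 63]
Insert 47: [11, 24, 47, 63, 63]
Insert 63: [11, 24, 47, 63, 63]

Sorted: [11, 24, 47, 63, 63]


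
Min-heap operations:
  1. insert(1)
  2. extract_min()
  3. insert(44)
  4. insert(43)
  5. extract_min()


insert(1) -> [1]
extract_min()->1, []
insert(44) -> [44]
insert(43) -> [43, 44]
extract_min()->43, [44]

Final heap: [44]


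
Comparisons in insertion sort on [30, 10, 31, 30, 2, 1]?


Algorithm: insertion sort
Input: [30, 10, 31, 30, 2, 1]
Sorted: [1, 2, 10, 30, 30, 31]

13


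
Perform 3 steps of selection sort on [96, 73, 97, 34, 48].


Initial: [96, 73, 97, 34, 48]
Step 1: min=34 at 3
  Swap: [34, 73, 97, 96, 48]
Step 2: min=48 at 4
  Swap: [34, 48, 97, 96, 73]
Step 3: min=73 at 4
  Swap: [34, 48, 73, 96, 97]

After 3 steps: [34, 48, 73, 96, 97]


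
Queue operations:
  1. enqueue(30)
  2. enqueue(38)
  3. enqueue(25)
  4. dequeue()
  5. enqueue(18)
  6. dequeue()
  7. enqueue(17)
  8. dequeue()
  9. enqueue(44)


enqueue(30) -> [30]
enqueue(38) -> [30, 38]
enqueue(25) -> [30, 38, 25]
dequeue()->30, [38, 25]
enqueue(18) -> [38, 25, 18]
dequeue()->38, [25, 18]
enqueue(17) -> [25, 18, 17]
dequeue()->25, [18, 17]
enqueue(44) -> [18, 17, 44]

Final queue: [18, 17, 44]


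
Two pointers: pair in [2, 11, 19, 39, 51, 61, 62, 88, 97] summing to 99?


lo=0(2)+hi=8(97)=99

Yes: 2+97=99


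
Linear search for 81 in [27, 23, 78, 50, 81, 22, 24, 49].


i=0: 27!=81
i=1: 23!=81
i=2: 78!=81
i=3: 50!=81
i=4: 81==81 found!

Found at 4, 5 comps


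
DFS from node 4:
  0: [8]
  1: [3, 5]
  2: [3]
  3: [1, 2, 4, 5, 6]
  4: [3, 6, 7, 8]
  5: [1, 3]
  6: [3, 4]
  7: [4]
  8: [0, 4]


Visit 4, push [8, 7, 6, 3]
Visit 3, push [6, 5, 2, 1]
Visit 1, push [5]
Visit 5, push []
Visit 2, push []
Visit 6, push []
Visit 7, push []
Visit 8, push [0]
Visit 0, push []

DFS order: [4, 3, 1, 5, 2, 6, 7, 8, 0]


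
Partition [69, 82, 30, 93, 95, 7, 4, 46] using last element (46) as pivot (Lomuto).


Pivot: 46
  30 <= 46: swap -> [30, 82, 69, 93, 95, 7, 4, 46]
  7 <= 46: swap -> [30, 7, 69, 93, 95, 82, 4, 46]
  4 <= 46: swap -> [30, 7, 4, 93, 95, 82, 69, 46]
Place pivot at 3: [30, 7, 4, 46, 95, 82, 69, 93]

Partitioned: [30, 7, 4, 46, 95, 82, 69, 93]


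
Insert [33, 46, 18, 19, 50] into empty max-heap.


Insert 33: [33]
Insert 46: [46, 33]
Insert 18: [46, 33, 18]
Insert 19: [46, 33, 18, 19]
Insert 50: [50, 46, 18, 19, 33]

Final heap: [50, 46, 18, 19, 33]


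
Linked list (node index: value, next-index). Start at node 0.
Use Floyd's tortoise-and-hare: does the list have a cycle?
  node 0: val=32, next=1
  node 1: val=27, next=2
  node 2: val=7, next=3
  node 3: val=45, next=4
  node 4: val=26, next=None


Floyd's tortoise (slow, +1) and hare (fast, +2):
  init: slow=0, fast=0
  step 1: slow=1, fast=2
  step 2: slow=2, fast=4
  step 3: fast -> None, no cycle

Cycle: no


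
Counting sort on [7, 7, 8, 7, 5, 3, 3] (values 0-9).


Input: [7, 7, 8, 7, 5, 3, 3]
Counts: [0, 0, 0, 2, 0, 1, 0, 3, 1, 0]

Sorted: [3, 3, 5, 7, 7, 7, 8]


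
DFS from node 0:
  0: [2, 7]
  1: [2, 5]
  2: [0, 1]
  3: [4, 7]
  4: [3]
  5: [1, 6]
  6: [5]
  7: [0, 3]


Visit 0, push [7, 2]
Visit 2, push [1]
Visit 1, push [5]
Visit 5, push [6]
Visit 6, push []
Visit 7, push [3]
Visit 3, push [4]
Visit 4, push []

DFS order: [0, 2, 1, 5, 6, 7, 3, 4]


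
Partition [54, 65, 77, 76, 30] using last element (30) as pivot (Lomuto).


Pivot: 30
Place pivot at 0: [30, 65, 77, 76, 54]

Partitioned: [30, 65, 77, 76, 54]


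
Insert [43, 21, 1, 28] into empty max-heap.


Insert 43: [43]
Insert 21: [43, 21]
Insert 1: [43, 21, 1]
Insert 28: [43, 28, 1, 21]

Final heap: [43, 28, 1, 21]


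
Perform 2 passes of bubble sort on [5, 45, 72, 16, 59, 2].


Initial: [5, 45, 72, 16, 59, 2]
Pass 1: [5, 45, 16, 59, 2, 72] (3 swaps)
Pass 2: [5, 16, 45, 2, 59, 72] (2 swaps)

After 2 passes: [5, 16, 45, 2, 59, 72]


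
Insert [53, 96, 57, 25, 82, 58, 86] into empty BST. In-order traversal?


Insert 53: root
Insert 96: R from 53
Insert 57: R from 53 -> L from 96
Insert 25: L from 53
Insert 82: R from 53 -> L from 96 -> R from 57
Insert 58: R from 53 -> L from 96 -> R from 57 -> L from 82
Insert 86: R from 53 -> L from 96 -> R from 57 -> R from 82

In-order: [25, 53, 57, 58, 82, 86, 96]


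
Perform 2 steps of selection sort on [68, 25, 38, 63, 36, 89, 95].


Initial: [68, 25, 38, 63, 36, 89, 95]
Step 1: min=25 at 1
  Swap: [25, 68, 38, 63, 36, 89, 95]
Step 2: min=36 at 4
  Swap: [25, 36, 38, 63, 68, 89, 95]

After 2 steps: [25, 36, 38, 63, 68, 89, 95]


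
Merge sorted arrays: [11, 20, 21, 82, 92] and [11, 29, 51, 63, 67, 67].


Take 11 from A
Take 11 from B
Take 20 from A
Take 21 from A
Take 29 from B
Take 51 from B
Take 63 from B
Take 67 from B
Take 67 from B

Merged: [11, 11, 20, 21, 29, 51, 63, 67, 67, 82, 92]


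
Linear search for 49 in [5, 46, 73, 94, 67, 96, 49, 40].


i=0: 5!=49
i=1: 46!=49
i=2: 73!=49
i=3: 94!=49
i=4: 67!=49
i=5: 96!=49
i=6: 49==49 found!

Found at 6, 7 comps


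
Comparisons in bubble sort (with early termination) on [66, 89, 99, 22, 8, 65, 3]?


Algorithm: bubble sort (with early termination)
Input: [66, 89, 99, 22, 8, 65, 3]
Sorted: [3, 8, 22, 65, 66, 89, 99]

21


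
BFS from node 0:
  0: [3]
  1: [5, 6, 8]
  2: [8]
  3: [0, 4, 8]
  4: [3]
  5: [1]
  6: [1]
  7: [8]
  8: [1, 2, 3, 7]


Visit 0, enqueue [3]
Visit 3, enqueue [4, 8]
Visit 4, enqueue []
Visit 8, enqueue [1, 2, 7]
Visit 1, enqueue [5, 6]
Visit 2, enqueue []
Visit 7, enqueue []
Visit 5, enqueue []
Visit 6, enqueue []

BFS order: [0, 3, 4, 8, 1, 2, 7, 5, 6]


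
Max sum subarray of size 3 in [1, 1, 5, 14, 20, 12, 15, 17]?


[0:3]: 7
[1:4]: 20
[2:5]: 39
[3:6]: 46
[4:7]: 47
[5:8]: 44

Max: 47 at [4:7]


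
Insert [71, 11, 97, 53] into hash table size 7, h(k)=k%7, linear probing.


Insert 71: h=1 -> slot 1
Insert 11: h=4 -> slot 4
Insert 97: h=6 -> slot 6
Insert 53: h=4, 1 probes -> slot 5

Table: [None, 71, None, None, 11, 53, 97]


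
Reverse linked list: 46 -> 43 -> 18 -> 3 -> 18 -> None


Step 1: curr=46, set curr.next=prev(None) | reversed so far: 46
Step 2: curr=43, set curr.next=prev(46) | reversed so far: 43 -> 46
Step 3: curr=18, set curr.next=prev(43) | reversed so far: 18 -> 43 -> 46
Step 4: curr=3, set curr.next=prev(18) | reversed so far: 3 -> 18 -> 43 -> 46
Step 5: curr=18, set curr.next=prev(3) | reversed so far: 18 -> 3 -> 18 -> 43 -> 46

18 -> 3 -> 18 -> 43 -> 46 -> None


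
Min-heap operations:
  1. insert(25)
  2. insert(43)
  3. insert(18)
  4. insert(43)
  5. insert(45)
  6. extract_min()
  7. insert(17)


insert(25) -> [25]
insert(43) -> [25, 43]
insert(18) -> [18, 43, 25]
insert(43) -> [18, 43, 25, 43]
insert(45) -> [18, 43, 25, 43, 45]
extract_min()->18, [25, 43, 45, 43]
insert(17) -> [17, 25, 45, 43, 43]

Final heap: [17, 25, 45, 43, 43]


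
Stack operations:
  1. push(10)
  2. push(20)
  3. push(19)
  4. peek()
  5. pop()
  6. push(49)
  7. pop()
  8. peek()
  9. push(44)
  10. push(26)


push(10) -> [10]
push(20) -> [10, 20]
push(19) -> [10, 20, 19]
peek()->19
pop()->19, [10, 20]
push(49) -> [10, 20, 49]
pop()->49, [10, 20]
peek()->20
push(44) -> [10, 20, 44]
push(26) -> [10, 20, 44, 26]

Final stack: [10, 20, 44, 26]


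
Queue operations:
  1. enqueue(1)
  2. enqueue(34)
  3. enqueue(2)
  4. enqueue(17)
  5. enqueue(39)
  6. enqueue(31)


enqueue(1) -> [1]
enqueue(34) -> [1, 34]
enqueue(2) -> [1, 34, 2]
enqueue(17) -> [1, 34, 2, 17]
enqueue(39) -> [1, 34, 2, 17, 39]
enqueue(31) -> [1, 34, 2, 17, 39, 31]

Final queue: [1, 34, 2, 17, 39, 31]


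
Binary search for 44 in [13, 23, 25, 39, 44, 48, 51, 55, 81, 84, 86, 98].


Step 1: lo=0, hi=11, mid=5, val=48
Step 2: lo=0, hi=4, mid=2, val=25
Step 3: lo=3, hi=4, mid=3, val=39
Step 4: lo=4, hi=4, mid=4, val=44

Found at index 4


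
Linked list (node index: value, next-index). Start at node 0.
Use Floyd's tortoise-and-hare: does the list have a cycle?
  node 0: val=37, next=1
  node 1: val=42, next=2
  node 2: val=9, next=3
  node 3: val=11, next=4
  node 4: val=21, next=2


Floyd's tortoise (slow, +1) and hare (fast, +2):
  init: slow=0, fast=0
  step 1: slow=1, fast=2
  step 2: slow=2, fast=4
  step 3: slow=3, fast=3
  slow == fast at node 3: cycle detected

Cycle: yes


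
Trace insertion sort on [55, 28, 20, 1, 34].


Initial: [55, 28, 20, 1, 34]
Insert 28: [28, 55, 20, 1, 34]
Insert 20: [20, 28, 55, 1, 34]
Insert 1: [1, 20, 28, 55, 34]
Insert 34: [1, 20, 28, 34, 55]

Sorted: [1, 20, 28, 34, 55]


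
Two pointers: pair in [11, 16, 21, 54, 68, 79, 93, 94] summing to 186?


lo=0(11)+hi=7(94)=105
lo=1(16)+hi=7(94)=110
lo=2(21)+hi=7(94)=115
lo=3(54)+hi=7(94)=148
lo=4(68)+hi=7(94)=162
lo=5(79)+hi=7(94)=173
lo=6(93)+hi=7(94)=187

No pair found


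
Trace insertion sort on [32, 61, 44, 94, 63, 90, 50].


Initial: [32, 61, 44, 94, 63, 90, 50]
Insert 61: [32, 61, 44, 94, 63, 90, 50]
Insert 44: [32, 44, 61, 94, 63, 90, 50]
Insert 94: [32, 44, 61, 94, 63, 90, 50]
Insert 63: [32, 44, 61, 63, 94, 90, 50]
Insert 90: [32, 44, 61, 63, 90, 94, 50]
Insert 50: [32, 44, 50, 61, 63, 90, 94]

Sorted: [32, 44, 50, 61, 63, 90, 94]


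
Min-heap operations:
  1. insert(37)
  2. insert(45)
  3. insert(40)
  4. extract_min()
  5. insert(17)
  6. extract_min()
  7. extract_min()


insert(37) -> [37]
insert(45) -> [37, 45]
insert(40) -> [37, 45, 40]
extract_min()->37, [40, 45]
insert(17) -> [17, 45, 40]
extract_min()->17, [40, 45]
extract_min()->40, [45]

Final heap: [45]


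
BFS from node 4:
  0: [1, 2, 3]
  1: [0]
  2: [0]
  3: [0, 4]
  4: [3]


Visit 4, enqueue [3]
Visit 3, enqueue [0]
Visit 0, enqueue [1, 2]
Visit 1, enqueue []
Visit 2, enqueue []

BFS order: [4, 3, 0, 1, 2]


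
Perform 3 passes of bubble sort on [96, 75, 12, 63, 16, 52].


Initial: [96, 75, 12, 63, 16, 52]
Pass 1: [75, 12, 63, 16, 52, 96] (5 swaps)
Pass 2: [12, 63, 16, 52, 75, 96] (4 swaps)
Pass 3: [12, 16, 52, 63, 75, 96] (2 swaps)

After 3 passes: [12, 16, 52, 63, 75, 96]


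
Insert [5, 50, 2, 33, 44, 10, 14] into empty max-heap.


Insert 5: [5]
Insert 50: [50, 5]
Insert 2: [50, 5, 2]
Insert 33: [50, 33, 2, 5]
Insert 44: [50, 44, 2, 5, 33]
Insert 10: [50, 44, 10, 5, 33, 2]
Insert 14: [50, 44, 14, 5, 33, 2, 10]

Final heap: [50, 44, 14, 5, 33, 2, 10]


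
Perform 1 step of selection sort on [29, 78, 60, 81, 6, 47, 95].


Initial: [29, 78, 60, 81, 6, 47, 95]
Step 1: min=6 at 4
  Swap: [6, 78, 60, 81, 29, 47, 95]

After 1 step: [6, 78, 60, 81, 29, 47, 95]


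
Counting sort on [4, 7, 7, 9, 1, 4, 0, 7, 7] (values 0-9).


Input: [4, 7, 7, 9, 1, 4, 0, 7, 7]
Counts: [1, 1, 0, 0, 2, 0, 0, 4, 0, 1]

Sorted: [0, 1, 4, 4, 7, 7, 7, 7, 9]


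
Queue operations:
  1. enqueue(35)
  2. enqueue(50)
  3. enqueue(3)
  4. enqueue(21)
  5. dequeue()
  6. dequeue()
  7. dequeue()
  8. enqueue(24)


enqueue(35) -> [35]
enqueue(50) -> [35, 50]
enqueue(3) -> [35, 50, 3]
enqueue(21) -> [35, 50, 3, 21]
dequeue()->35, [50, 3, 21]
dequeue()->50, [3, 21]
dequeue()->3, [21]
enqueue(24) -> [21, 24]

Final queue: [21, 24]


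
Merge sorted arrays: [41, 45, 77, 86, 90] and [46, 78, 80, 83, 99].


Take 41 from A
Take 45 from A
Take 46 from B
Take 77 from A
Take 78 from B
Take 80 from B
Take 83 from B
Take 86 from A
Take 90 from A

Merged: [41, 45, 46, 77, 78, 80, 83, 86, 90, 99]


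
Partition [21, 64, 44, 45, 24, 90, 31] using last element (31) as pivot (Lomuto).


Pivot: 31
  21 <= 31: advance i (no swap)
  24 <= 31: swap -> [21, 24, 44, 45, 64, 90, 31]
Place pivot at 2: [21, 24, 31, 45, 64, 90, 44]

Partitioned: [21, 24, 31, 45, 64, 90, 44]


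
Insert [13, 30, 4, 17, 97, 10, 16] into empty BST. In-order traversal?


Insert 13: root
Insert 30: R from 13
Insert 4: L from 13
Insert 17: R from 13 -> L from 30
Insert 97: R from 13 -> R from 30
Insert 10: L from 13 -> R from 4
Insert 16: R from 13 -> L from 30 -> L from 17

In-order: [4, 10, 13, 16, 17, 30, 97]


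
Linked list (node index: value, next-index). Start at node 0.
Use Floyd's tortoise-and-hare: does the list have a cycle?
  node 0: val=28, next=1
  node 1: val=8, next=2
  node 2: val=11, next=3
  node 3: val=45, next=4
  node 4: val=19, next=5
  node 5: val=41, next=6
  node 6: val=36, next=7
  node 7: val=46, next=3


Floyd's tortoise (slow, +1) and hare (fast, +2):
  init: slow=0, fast=0
  step 1: slow=1, fast=2
  step 2: slow=2, fast=4
  step 3: slow=3, fast=6
  step 4: slow=4, fast=3
  step 5: slow=5, fast=5
  slow == fast at node 5: cycle detected

Cycle: yes


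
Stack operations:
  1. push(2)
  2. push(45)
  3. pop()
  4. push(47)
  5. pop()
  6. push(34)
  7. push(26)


push(2) -> [2]
push(45) -> [2, 45]
pop()->45, [2]
push(47) -> [2, 47]
pop()->47, [2]
push(34) -> [2, 34]
push(26) -> [2, 34, 26]

Final stack: [2, 34, 26]


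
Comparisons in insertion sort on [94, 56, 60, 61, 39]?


Algorithm: insertion sort
Input: [94, 56, 60, 61, 39]
Sorted: [39, 56, 60, 61, 94]

9


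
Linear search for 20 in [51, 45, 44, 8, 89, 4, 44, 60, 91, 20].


i=0: 51!=20
i=1: 45!=20
i=2: 44!=20
i=3: 8!=20
i=4: 89!=20
i=5: 4!=20
i=6: 44!=20
i=7: 60!=20
i=8: 91!=20
i=9: 20==20 found!

Found at 9, 10 comps


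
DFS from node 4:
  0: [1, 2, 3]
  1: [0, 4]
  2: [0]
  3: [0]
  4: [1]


Visit 4, push [1]
Visit 1, push [0]
Visit 0, push [3, 2]
Visit 2, push []
Visit 3, push []

DFS order: [4, 1, 0, 2, 3]


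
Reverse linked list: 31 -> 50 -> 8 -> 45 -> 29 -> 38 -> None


Step 1: curr=31, set curr.next=prev(None) | reversed so far: 31
Step 2: curr=50, set curr.next=prev(31) | reversed so far: 50 -> 31
Step 3: curr=8, set curr.next=prev(50) | reversed so far: 8 -> 50 -> 31
Step 4: curr=45, set curr.next=prev(8) | reversed so far: 45 -> 8 -> 50 -> 31
Step 5: curr=29, set curr.next=prev(45) | reversed so far: 29 -> 45 -> 8 -> 50 -> 31
Step 6: curr=38, set curr.next=prev(29) | reversed so far: 38 -> 29 -> 45 -> 8 -> 50 -> 31

38 -> 29 -> 45 -> 8 -> 50 -> 31 -> None


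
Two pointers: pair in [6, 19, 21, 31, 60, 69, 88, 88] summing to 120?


lo=0(6)+hi=7(88)=94
lo=1(19)+hi=7(88)=107
lo=2(21)+hi=7(88)=109
lo=3(31)+hi=7(88)=119
lo=4(60)+hi=7(88)=148
lo=4(60)+hi=6(88)=148
lo=4(60)+hi=5(69)=129

No pair found


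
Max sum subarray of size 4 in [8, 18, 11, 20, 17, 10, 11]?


[0:4]: 57
[1:5]: 66
[2:6]: 58
[3:7]: 58

Max: 66 at [1:5]


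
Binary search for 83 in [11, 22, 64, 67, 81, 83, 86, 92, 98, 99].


Step 1: lo=0, hi=9, mid=4, val=81
Step 2: lo=5, hi=9, mid=7, val=92
Step 3: lo=5, hi=6, mid=5, val=83

Found at index 5


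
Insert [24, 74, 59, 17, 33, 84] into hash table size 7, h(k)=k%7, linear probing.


Insert 24: h=3 -> slot 3
Insert 74: h=4 -> slot 4
Insert 59: h=3, 2 probes -> slot 5
Insert 17: h=3, 3 probes -> slot 6
Insert 33: h=5, 2 probes -> slot 0
Insert 84: h=0, 1 probes -> slot 1

Table: [33, 84, None, 24, 74, 59, 17]


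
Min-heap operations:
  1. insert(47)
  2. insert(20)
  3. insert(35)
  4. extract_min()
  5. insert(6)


insert(47) -> [47]
insert(20) -> [20, 47]
insert(35) -> [20, 47, 35]
extract_min()->20, [35, 47]
insert(6) -> [6, 47, 35]

Final heap: [6, 47, 35]


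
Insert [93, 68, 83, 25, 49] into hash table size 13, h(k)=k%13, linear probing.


Insert 93: h=2 -> slot 2
Insert 68: h=3 -> slot 3
Insert 83: h=5 -> slot 5
Insert 25: h=12 -> slot 12
Insert 49: h=10 -> slot 10

Table: [None, None, 93, 68, None, 83, None, None, None, None, 49, None, 25]


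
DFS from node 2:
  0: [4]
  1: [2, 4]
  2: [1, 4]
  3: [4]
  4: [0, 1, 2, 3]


Visit 2, push [4, 1]
Visit 1, push [4]
Visit 4, push [3, 0]
Visit 0, push []
Visit 3, push []

DFS order: [2, 1, 4, 0, 3]


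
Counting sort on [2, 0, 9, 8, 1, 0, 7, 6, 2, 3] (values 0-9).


Input: [2, 0, 9, 8, 1, 0, 7, 6, 2, 3]
Counts: [2, 1, 2, 1, 0, 0, 1, 1, 1, 1]

Sorted: [0, 0, 1, 2, 2, 3, 6, 7, 8, 9]


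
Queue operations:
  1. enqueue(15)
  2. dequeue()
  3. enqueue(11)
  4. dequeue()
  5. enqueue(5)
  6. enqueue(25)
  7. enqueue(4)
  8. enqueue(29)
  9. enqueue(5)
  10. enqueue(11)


enqueue(15) -> [15]
dequeue()->15, []
enqueue(11) -> [11]
dequeue()->11, []
enqueue(5) -> [5]
enqueue(25) -> [5, 25]
enqueue(4) -> [5, 25, 4]
enqueue(29) -> [5, 25, 4, 29]
enqueue(5) -> [5, 25, 4, 29, 5]
enqueue(11) -> [5, 25, 4, 29, 5, 11]

Final queue: [5, 25, 4, 29, 5, 11]


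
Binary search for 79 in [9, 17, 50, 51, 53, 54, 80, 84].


Step 1: lo=0, hi=7, mid=3, val=51
Step 2: lo=4, hi=7, mid=5, val=54
Step 3: lo=6, hi=7, mid=6, val=80

Not found


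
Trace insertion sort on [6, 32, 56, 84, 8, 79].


Initial: [6, 32, 56, 84, 8, 79]
Insert 32: [6, 32, 56, 84, 8, 79]
Insert 56: [6, 32, 56, 84, 8, 79]
Insert 84: [6, 32, 56, 84, 8, 79]
Insert 8: [6, 8, 32, 56, 84, 79]
Insert 79: [6, 8, 32, 56, 79, 84]

Sorted: [6, 8, 32, 56, 79, 84]


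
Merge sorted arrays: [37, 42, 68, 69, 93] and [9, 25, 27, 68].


Take 9 from B
Take 25 from B
Take 27 from B
Take 37 from A
Take 42 from A
Take 68 from A
Take 68 from B

Merged: [9, 25, 27, 37, 42, 68, 68, 69, 93]


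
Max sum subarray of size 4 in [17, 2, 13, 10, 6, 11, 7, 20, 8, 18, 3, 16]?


[0:4]: 42
[1:5]: 31
[2:6]: 40
[3:7]: 34
[4:8]: 44
[5:9]: 46
[6:10]: 53
[7:11]: 49
[8:12]: 45

Max: 53 at [6:10]


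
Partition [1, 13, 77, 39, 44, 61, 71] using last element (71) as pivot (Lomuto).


Pivot: 71
  1 <= 71: advance i (no swap)
  13 <= 71: advance i (no swap)
  39 <= 71: swap -> [1, 13, 39, 77, 44, 61, 71]
  44 <= 71: swap -> [1, 13, 39, 44, 77, 61, 71]
  61 <= 71: swap -> [1, 13, 39, 44, 61, 77, 71]
Place pivot at 5: [1, 13, 39, 44, 61, 71, 77]

Partitioned: [1, 13, 39, 44, 61, 71, 77]


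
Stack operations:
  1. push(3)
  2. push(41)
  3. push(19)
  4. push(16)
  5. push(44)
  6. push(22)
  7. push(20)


push(3) -> [3]
push(41) -> [3, 41]
push(19) -> [3, 41, 19]
push(16) -> [3, 41, 19, 16]
push(44) -> [3, 41, 19, 16, 44]
push(22) -> [3, 41, 19, 16, 44, 22]
push(20) -> [3, 41, 19, 16, 44, 22, 20]

Final stack: [3, 41, 19, 16, 44, 22, 20]


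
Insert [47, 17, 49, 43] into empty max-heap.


Insert 47: [47]
Insert 17: [47, 17]
Insert 49: [49, 17, 47]
Insert 43: [49, 43, 47, 17]

Final heap: [49, 43, 47, 17]


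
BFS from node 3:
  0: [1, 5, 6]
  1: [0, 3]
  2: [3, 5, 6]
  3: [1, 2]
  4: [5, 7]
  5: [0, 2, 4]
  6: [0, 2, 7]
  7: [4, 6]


Visit 3, enqueue [1, 2]
Visit 1, enqueue [0]
Visit 2, enqueue [5, 6]
Visit 0, enqueue []
Visit 5, enqueue [4]
Visit 6, enqueue [7]
Visit 4, enqueue []
Visit 7, enqueue []

BFS order: [3, 1, 2, 0, 5, 6, 4, 7]


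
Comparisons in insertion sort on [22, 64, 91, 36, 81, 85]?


Algorithm: insertion sort
Input: [22, 64, 91, 36, 81, 85]
Sorted: [22, 36, 64, 81, 85, 91]

9
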